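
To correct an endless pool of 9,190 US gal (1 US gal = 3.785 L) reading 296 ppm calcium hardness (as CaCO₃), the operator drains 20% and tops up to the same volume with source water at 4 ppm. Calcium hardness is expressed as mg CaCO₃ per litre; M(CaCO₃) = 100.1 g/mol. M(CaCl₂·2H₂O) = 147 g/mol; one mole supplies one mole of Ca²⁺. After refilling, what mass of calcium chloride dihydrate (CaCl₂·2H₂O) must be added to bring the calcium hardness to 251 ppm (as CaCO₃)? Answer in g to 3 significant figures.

684 g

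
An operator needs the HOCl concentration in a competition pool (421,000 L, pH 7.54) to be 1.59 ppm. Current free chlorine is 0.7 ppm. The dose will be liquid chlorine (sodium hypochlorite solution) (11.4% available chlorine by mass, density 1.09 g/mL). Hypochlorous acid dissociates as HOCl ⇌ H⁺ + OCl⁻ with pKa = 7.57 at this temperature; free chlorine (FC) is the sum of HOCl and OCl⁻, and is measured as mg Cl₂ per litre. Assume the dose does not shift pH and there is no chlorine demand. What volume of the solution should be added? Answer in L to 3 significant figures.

[OCl⁻]/[HOCl] = 10^(pH − pKa) = 10^(7.54 − 7.57) = 0.9333; fraction as HOCl = 1/(1 + 0.9333) = 0.5173.
Free chlorine required for 1.59 ppm HOCl: 1.59 / 0.5173 = 3.074 ppm.
FC to add: 3.074 − 0.7 = 2.374 mg/L as Cl₂.
Cl₂ equivalent: 2.374 mg/L × 421,000 L = 999.4 g.
Product at 11.4% available Cl: 999.4 / 0.114 = 8767 g.
Volume: 8767 g ÷ 1.09 g/mL = 8043 mL.

8.04 L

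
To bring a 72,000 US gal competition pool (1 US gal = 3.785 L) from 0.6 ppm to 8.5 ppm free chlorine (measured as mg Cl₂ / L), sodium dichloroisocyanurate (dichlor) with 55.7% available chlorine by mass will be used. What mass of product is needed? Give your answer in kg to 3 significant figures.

3.87 kg

Volume: 72,000 US gal × 3.785 L/gal = 272,520 L.
Chlorine deficit: 8.5 − 0.6 = 7.9 ppm = 7.9 mg/L as Cl₂.
Cl₂ equivalent needed: 7.9 mg/L × 272,520 L = 2,153,000 mg = 2153 g.
Product at 55.7% available chlorine: 2153 / 0.557 = 3865 g.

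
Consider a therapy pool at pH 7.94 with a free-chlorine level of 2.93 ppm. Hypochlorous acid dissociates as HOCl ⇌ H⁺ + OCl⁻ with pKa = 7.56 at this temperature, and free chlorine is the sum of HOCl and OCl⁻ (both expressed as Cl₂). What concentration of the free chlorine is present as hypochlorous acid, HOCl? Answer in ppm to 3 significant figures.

[OCl⁻]/[HOCl] = 10^(pH − pKa) = 10^(7.94 − 7.56) = 10^0.38 = 2.399.
Fraction as HOCl = 1 / (1 + 2.399) = 0.2942.
HOCl = 0.2942 × 2.93 ppm = 0.8621 ppm.

0.862 ppm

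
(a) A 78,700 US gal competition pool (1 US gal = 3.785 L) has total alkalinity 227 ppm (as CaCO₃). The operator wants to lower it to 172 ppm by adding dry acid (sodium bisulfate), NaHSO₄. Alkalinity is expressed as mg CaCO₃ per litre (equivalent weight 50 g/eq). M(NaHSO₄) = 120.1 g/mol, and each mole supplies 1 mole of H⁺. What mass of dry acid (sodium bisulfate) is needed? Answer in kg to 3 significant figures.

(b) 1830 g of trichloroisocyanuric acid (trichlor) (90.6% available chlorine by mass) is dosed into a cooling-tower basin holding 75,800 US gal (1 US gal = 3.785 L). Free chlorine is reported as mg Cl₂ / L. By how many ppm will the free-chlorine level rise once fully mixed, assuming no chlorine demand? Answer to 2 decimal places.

(a) Volume: 78,700 US gal × 3.785 L/gal = 297,880 L.
(a) Alkalinity to neutralize: (227 − 172) = 55 mg/L as CaCO₃ × 297,880 L = 16,380 g as CaCO₃.
(a) Equivalents of H⁺ required: 16,380 ÷ 50 g/eq = 327.7 eq = 327.7 mol NaHSO₄.
(a) Mass of NaHSO₄: 327.7 × 120.1 = 39,350 g.

(b) Volume: 75,800 US gal × 3.785 L/gal = 286,903 L.
(b) Available chlorine delivered: 1830 g × 0.906 = 1658 g as Cl₂.
(b) Concentration rise: 1658 g / 286,903 L = 5.779 mg/L = 5.78 ppm.

(a) 39.4 kg; (b) 5.78 ppm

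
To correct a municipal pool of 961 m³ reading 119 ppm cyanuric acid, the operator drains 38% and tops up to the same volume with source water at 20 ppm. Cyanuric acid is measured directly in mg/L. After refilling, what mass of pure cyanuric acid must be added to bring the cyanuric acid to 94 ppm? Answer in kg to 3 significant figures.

12.1 kg

Volume: 961 m³ = 961,000 L.
After draining 38% and refilling: 119 × 0.62 + 20 × 0.38 = 81.38 ppm.
Deficit to target: 94 − 81.38 = 12.62 mg/L.
Mass: 12.62 mg/L × 961,000 L = 12,130 g cyanuric acid.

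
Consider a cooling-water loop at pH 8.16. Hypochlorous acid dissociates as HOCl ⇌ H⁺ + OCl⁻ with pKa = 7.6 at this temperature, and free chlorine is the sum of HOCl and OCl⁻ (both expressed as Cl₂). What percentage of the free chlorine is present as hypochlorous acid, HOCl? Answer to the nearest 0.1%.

[OCl⁻]/[HOCl] = 10^(pH − pKa) = 10^(8.16 − 7.6) = 10^0.56 = 3.631.
Fraction as HOCl = 1 / (1 + 3.631) = 0.2159.

21.6%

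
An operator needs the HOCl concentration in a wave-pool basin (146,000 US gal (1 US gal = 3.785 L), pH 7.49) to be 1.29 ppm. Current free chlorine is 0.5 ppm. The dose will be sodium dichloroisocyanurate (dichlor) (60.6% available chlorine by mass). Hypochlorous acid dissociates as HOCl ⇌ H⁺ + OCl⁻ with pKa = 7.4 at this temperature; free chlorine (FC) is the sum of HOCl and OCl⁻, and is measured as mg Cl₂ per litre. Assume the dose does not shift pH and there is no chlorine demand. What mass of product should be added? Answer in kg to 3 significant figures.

2.17 kg

Volume: 146,000 US gal × 3.785 L/gal = 552,610 L.
[OCl⁻]/[HOCl] = 10^(pH − pKa) = 10^(7.49 − 7.4) = 1.23; fraction as HOCl = 1/(1 + 1.23) = 0.4484.
Free chlorine required for 1.29 ppm HOCl: 1.29 / 0.4484 = 2.877 ppm.
FC to add: 2.877 − 0.5 = 2.377 mg/L as Cl₂.
Cl₂ equivalent: 2.377 mg/L × 552,610 L = 1314 g.
Product at 60.6% available Cl: 1314 / 0.606 = 2168 g.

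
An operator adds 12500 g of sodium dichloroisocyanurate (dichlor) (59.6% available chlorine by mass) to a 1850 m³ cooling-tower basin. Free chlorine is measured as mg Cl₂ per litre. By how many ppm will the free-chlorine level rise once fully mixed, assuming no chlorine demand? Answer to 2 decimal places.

4.03 ppm

Volume: 1850 m³ = 1,850,000 L.
Available chlorine delivered: 12,500 g × 0.596 = 7450 g as Cl₂.
Concentration rise: 7450 g / 1,850,000 L = 4.027 mg/L = 4.03 ppm.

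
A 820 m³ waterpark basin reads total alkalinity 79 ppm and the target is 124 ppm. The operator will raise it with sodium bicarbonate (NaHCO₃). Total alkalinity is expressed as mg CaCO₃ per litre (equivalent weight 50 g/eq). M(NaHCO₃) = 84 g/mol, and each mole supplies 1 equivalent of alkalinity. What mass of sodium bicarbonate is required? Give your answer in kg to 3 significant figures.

Volume: 820 m³ = 820,000 L.
Alkalinity to add: (124 − 79) = 45 mg/L as CaCO₃ × 820,000 L = 36,900 g as CaCO₃.
Equivalents: 36,900 g ÷ 50 g/eq = 738 eq.
NaHCO₃ supplies 1 eq per mole → 738 mol.
Mass: 738 mol × 84 g/mol = 61,990 g.

62.0 kg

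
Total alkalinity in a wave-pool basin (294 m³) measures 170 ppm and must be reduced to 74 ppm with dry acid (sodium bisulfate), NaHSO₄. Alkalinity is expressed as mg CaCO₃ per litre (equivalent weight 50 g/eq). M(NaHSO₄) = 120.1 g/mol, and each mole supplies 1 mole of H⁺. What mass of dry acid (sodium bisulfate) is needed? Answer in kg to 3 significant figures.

67.8 kg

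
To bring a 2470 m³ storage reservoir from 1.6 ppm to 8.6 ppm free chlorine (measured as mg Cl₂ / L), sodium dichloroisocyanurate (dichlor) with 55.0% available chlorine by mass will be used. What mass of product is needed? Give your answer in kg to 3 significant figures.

Volume: 2470 m³ = 2,470,000 L.
Chlorine deficit: 8.6 − 1.6 = 7 ppm = 7 mg/L as Cl₂.
Cl₂ equivalent needed: 7 mg/L × 2,470,000 L = 17,290,000 mg = 17,290 g.
Product at 55.0% available chlorine: 17,290 / 0.55 = 31,440 g.

31.4 kg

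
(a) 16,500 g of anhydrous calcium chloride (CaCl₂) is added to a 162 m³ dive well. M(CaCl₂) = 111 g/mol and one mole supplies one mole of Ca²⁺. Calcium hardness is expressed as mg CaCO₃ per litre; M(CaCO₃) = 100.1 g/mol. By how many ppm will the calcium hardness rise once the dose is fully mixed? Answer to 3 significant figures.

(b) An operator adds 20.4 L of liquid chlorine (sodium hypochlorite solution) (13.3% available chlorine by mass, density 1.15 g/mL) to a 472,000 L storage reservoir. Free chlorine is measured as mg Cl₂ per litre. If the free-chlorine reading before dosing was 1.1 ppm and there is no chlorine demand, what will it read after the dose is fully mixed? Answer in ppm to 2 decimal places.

(a) 91.9 ppm; (b) 7.71 ppm

(a) Volume: 162 m³ = 162,000 L.
(a) Moles of Ca²⁺: 16,500 g ÷ 111 g/mol = 148.6 mol.
(a) As CaCO₃: 148.6 mol × 100.1 g/mol = 14,880 g.
(a) Rise: 14,880 g / 162,000 L × 1000 = 91.85 mg/L.

(b) Mass of solution: 20.4 L × 1000 mL/L × 1.15 g/mL = 23,460 g.
(b) Available chlorine delivered: 23,460 g × 0.133 = 3120 g as Cl₂.
(b) Concentration rise: 3120 g / 472,000 L = 6.611 mg/L = 6.61 ppm.
(b) Final FC: 1.1 + 6.61 = 7.71 ppm.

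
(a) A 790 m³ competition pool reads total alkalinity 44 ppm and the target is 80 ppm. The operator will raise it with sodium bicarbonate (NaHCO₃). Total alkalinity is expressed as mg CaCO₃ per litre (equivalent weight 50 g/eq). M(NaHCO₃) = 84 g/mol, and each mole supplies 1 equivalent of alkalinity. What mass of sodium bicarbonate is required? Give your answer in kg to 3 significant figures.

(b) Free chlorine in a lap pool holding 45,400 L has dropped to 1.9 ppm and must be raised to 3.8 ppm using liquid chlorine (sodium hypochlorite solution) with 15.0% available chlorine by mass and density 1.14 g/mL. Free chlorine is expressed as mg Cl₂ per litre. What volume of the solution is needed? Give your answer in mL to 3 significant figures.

(a) Volume: 790 m³ = 790,000 L.
(a) Alkalinity to add: (80 − 44) = 36 mg/L as CaCO₃ × 790,000 L = 28,440 g as CaCO₃.
(a) Equivalents: 28,440 g ÷ 50 g/eq = 568.8 eq.
(a) NaHCO₃ supplies 1 eq per mole → 568.8 mol.
(a) Mass: 568.8 mol × 84 g/mol = 47,780 g.

(b) Chlorine deficit: 3.8 − 1.9 = 1.9 ppm = 1.9 mg/L as Cl₂.
(b) Cl₂ equivalent needed: 1.9 mg/L × 45,400 L = 86,260 mg = 86.26 g.
(b) Product at 15.0% available chlorine: 86.26 / 0.15 = 575.1 g.
(b) Volume at density 1.14 g/mL: 575.1 g ÷ 1.14 g/mL = 504.4 mL.

(a) 47.8 kg; (b) 504 mL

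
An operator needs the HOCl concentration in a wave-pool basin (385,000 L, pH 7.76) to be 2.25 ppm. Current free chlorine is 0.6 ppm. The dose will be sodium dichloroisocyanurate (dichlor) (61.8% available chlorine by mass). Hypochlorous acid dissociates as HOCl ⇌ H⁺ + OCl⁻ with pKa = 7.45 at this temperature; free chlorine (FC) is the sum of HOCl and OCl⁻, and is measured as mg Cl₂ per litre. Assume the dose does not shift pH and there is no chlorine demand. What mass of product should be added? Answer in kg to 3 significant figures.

[OCl⁻]/[HOCl] = 10^(pH − pKa) = 10^(7.76 − 7.45) = 2.042; fraction as HOCl = 1/(1 + 2.042) = 0.3288.
Free chlorine required for 2.25 ppm HOCl: 2.25 / 0.3288 = 6.844 ppm.
FC to add: 6.844 − 0.6 = 6.244 mg/L as Cl₂.
Cl₂ equivalent: 6.244 mg/L × 385,000 L = 2404 g.
Product at 61.8% available Cl: 2404 / 0.618 = 3890 g.

3.89 kg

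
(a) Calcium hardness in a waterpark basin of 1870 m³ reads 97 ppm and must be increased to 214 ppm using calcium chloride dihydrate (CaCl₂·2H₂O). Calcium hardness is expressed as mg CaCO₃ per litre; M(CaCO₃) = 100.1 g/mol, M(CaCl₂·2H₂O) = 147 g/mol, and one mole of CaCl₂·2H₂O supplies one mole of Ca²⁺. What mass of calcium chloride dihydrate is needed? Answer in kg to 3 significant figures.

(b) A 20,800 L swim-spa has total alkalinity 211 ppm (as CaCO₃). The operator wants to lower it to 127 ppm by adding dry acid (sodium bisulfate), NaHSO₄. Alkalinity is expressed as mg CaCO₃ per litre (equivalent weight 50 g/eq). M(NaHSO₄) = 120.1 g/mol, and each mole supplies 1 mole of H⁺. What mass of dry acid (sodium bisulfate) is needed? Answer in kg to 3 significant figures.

(a) 321 kg; (b) 4.20 kg

(a) Volume: 1870 m³ = 1,870,000 L.
(a) Hardness to add: (214 − 97) = 117 mg/L as CaCO₃ × 1,870,000 L = 218,800 g as CaCO₃.
(a) Moles of Ca²⁺ (1 mol Ca²⁺ ≡ 1 mol CaCO₃): 218,800 / 100.1 g/mol = 2186 mol.
(a) Mass of CaCl₂·2H₂O: 2186 × 147 = 321,300 g.

(b) Alkalinity to neutralize: (211 − 127) = 84 mg/L as CaCO₃ × 20,800 L = 1747 g as CaCO₃.
(b) Equivalents of H⁺ required: 1747 ÷ 50 g/eq = 34.94 eq = 34.94 mol NaHSO₄.
(b) Mass of NaHSO₄: 34.94 × 120.1 = 4197 g.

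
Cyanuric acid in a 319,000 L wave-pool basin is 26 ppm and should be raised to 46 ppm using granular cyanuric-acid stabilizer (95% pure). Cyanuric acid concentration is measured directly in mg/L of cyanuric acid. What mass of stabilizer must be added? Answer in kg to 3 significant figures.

6.72 kg

CYA to add: (46 − 26) = 20 mg/L × 319,000 L = 6380 g cyanuric acid.
At 95% purity: 6380 / 0.95 = 6716 g product.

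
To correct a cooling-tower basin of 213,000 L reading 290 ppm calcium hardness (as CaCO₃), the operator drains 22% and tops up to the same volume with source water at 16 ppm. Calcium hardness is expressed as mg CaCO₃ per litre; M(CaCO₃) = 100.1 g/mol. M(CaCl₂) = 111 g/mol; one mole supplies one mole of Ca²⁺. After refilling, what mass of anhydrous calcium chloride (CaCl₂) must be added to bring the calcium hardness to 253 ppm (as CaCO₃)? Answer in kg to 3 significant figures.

After draining 22% and refilling: 290 × 0.78 + 16 × 0.22 = 229.72 ppm.
Deficit to target: 253 − 229.72 = 23.28 mg/L.
As CaCO₃: 23.28 mg/L × 213,000 L = 4959 g; ÷ 100.1 = 49.54 mol Ca²⁺.
Mass: 49.54 × 111 = 5499 g.

5.50 kg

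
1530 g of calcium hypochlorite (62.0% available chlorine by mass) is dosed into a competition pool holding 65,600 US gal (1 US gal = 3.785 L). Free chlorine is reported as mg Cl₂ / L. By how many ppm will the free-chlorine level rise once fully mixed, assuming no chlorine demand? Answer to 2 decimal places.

3.82 ppm

Volume: 65,600 US gal × 3.785 L/gal = 248,296 L.
Available chlorine delivered: 1530 g × 0.62 = 948.6 g as Cl₂.
Concentration rise: 948.6 g / 248,296 L = 3.82 mg/L = 3.82 ppm.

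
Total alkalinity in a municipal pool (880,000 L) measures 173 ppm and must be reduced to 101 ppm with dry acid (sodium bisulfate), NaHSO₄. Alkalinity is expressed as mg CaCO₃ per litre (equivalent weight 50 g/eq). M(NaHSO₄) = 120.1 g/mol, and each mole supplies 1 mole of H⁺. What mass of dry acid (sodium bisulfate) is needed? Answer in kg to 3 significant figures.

Alkalinity to neutralize: (173 − 101) = 72 mg/L as CaCO₃ × 880,000 L = 63,360 g as CaCO₃.
Equivalents of H⁺ required: 63,360 ÷ 50 g/eq = 1267 eq = 1267 mol NaHSO₄.
Mass of NaHSO₄: 1267 × 120.1 = 152,200 g.

152 kg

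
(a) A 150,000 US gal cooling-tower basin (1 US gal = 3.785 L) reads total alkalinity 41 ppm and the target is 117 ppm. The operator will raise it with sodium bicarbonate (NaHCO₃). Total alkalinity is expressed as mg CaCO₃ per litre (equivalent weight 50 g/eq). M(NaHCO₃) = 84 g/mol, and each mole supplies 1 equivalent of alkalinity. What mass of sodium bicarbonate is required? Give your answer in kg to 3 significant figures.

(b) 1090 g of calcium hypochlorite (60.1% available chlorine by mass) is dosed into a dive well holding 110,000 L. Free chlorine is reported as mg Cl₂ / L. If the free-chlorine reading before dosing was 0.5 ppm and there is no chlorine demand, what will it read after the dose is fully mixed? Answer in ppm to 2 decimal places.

(a) Volume: 150,000 US gal × 3.785 L/gal = 567,750 L.
(a) Alkalinity to add: (117 − 41) = 76 mg/L as CaCO₃ × 567,750 L = 43,150 g as CaCO₃.
(a) Equivalents: 43,150 g ÷ 50 g/eq = 863 eq.
(a) NaHCO₃ supplies 1 eq per mole → 863 mol.
(a) Mass: 863 mol × 84 g/mol = 72,490 g.

(b) Available chlorine delivered: 1090 g × 0.601 = 655.1 g as Cl₂.
(b) Concentration rise: 655.1 g / 110,000 L = 5.955 mg/L = 5.96 ppm.
(b) Final FC: 0.5 + 5.96 = 6.46 ppm.

(a) 72.5 kg; (b) 6.46 ppm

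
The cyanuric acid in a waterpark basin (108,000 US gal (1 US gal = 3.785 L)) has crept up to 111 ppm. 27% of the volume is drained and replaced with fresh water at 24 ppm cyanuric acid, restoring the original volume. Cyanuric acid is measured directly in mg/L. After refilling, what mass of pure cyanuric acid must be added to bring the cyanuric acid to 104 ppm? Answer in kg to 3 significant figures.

Volume: 108,000 US gal × 3.785 L/gal = 408,780 L.
After draining 27% and refilling: 111 × 0.73 + 24 × 0.27 = 87.51 ppm.
Deficit to target: 104 − 87.51 = 16.49 mg/L.
Mass: 16.49 mg/L × 408,780 L = 6741 g cyanuric acid.

6.74 kg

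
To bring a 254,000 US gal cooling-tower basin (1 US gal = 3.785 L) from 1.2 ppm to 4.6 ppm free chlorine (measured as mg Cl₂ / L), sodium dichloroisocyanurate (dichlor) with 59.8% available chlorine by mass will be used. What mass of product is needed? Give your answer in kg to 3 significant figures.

Volume: 254,000 US gal × 3.785 L/gal = 961,390 L.
Chlorine deficit: 4.6 − 1.2 = 3.4 ppm = 3.4 mg/L as Cl₂.
Cl₂ equivalent needed: 3.4 mg/L × 961,390 L = 3,269,000 mg = 3269 g.
Product at 59.8% available chlorine: 3269 / 0.598 = 5466 g.

5.47 kg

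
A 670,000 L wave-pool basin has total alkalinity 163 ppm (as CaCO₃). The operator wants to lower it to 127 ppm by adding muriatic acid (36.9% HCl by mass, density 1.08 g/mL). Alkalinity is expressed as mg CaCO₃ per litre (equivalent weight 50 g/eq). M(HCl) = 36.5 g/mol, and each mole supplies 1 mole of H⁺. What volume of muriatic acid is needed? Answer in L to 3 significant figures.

Alkalinity to neutralize: (163 − 127) = 36 mg/L as CaCO₃ × 670,000 L = 24,120 g as CaCO₃.
Equivalents of H⁺ required: 24,120 ÷ 50 g/eq = 482.4 eq = 482.4 mol HCl.
Mass of HCl: 482.4 × 36.5 = 17,610 g.
Mass of 36.9% solution: 17,610 / 0.369 = 47,720 g.
Volume: 47,720 g ÷ 1.08 g/mL = 44,180 mL.

44.2 L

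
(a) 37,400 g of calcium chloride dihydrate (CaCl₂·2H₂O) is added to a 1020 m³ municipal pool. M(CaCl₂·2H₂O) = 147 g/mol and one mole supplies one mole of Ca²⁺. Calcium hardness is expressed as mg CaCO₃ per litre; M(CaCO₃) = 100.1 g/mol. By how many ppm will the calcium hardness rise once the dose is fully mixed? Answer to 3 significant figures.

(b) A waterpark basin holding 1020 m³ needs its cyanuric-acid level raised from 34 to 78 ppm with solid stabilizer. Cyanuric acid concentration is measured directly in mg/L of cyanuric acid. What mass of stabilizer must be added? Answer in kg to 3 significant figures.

(a) Volume: 1020 m³ = 1,020,000 L.
(a) Moles of Ca²⁺: 37,400 g ÷ 147 g/mol = 254.4 mol.
(a) As CaCO₃: 254.4 mol × 100.1 g/mol = 25,470 g.
(a) Rise: 25,470 g / 1,020,000 L × 1000 = 24.97 mg/L.

(b) Volume: 1020 m³ = 1,020,000 L.
(b) CYA to add: (78 − 34) = 44 mg/L × 1,020,000 L = 44,880 g cyanuric acid.

(a) 25.0 ppm; (b) 44.9 kg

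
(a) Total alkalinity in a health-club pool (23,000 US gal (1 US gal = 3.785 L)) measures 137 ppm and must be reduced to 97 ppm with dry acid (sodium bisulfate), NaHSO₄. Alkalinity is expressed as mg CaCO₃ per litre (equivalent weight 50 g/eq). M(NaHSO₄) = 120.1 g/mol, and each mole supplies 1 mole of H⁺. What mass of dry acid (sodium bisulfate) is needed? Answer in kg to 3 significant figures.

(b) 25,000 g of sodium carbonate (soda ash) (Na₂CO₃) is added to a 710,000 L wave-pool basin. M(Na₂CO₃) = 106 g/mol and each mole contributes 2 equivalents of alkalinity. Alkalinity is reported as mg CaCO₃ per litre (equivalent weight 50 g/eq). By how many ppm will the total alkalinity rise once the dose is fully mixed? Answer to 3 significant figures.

(a) 8.36 kg; (b) 33.2 ppm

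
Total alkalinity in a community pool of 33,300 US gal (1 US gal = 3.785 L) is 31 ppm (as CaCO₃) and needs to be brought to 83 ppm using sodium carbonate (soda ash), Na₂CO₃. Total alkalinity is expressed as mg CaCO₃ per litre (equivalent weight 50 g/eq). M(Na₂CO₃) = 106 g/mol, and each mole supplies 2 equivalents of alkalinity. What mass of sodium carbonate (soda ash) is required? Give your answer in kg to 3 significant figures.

Volume: 33,300 US gal × 3.785 L/gal = 126,040 L.
Alkalinity to add: (83 − 31) = 52 mg/L as CaCO₃ × 126,040 L = 6554 g as CaCO₃.
Equivalents: 6554 g ÷ 50 g/eq = 131.1 eq.
Each mole of Na₂CO₃ supplies 2 eq, so 131.1 / 2 = 65.54 mol.
Mass: 65.54 mol × 106 g/mol = 6947 g.

6.95 kg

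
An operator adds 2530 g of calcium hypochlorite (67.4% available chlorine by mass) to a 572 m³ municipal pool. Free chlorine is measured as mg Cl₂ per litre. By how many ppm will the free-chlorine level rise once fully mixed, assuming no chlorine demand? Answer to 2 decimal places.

Volume: 572 m³ = 572,000 L.
Available chlorine delivered: 2530 g × 0.674 = 1705 g as Cl₂.
Concentration rise: 1705 g / 572,000 L = 2.981 mg/L = 2.98 ppm.

2.98 ppm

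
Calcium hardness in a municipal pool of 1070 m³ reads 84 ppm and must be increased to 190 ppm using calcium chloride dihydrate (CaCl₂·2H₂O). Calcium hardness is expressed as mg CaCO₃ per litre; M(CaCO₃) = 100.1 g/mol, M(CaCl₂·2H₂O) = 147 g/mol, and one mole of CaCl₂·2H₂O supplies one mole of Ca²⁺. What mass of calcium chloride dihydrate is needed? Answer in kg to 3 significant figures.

167 kg

Volume: 1070 m³ = 1,070,000 L.
Hardness to add: (190 − 84) = 106 mg/L as CaCO₃ × 1,070,000 L = 113,400 g as CaCO₃.
Moles of Ca²⁺ (1 mol Ca²⁺ ≡ 1 mol CaCO₃): 113,400 / 100.1 g/mol = 1133 mol.
Mass of CaCl₂·2H₂O: 1133 × 147 = 166,600 g.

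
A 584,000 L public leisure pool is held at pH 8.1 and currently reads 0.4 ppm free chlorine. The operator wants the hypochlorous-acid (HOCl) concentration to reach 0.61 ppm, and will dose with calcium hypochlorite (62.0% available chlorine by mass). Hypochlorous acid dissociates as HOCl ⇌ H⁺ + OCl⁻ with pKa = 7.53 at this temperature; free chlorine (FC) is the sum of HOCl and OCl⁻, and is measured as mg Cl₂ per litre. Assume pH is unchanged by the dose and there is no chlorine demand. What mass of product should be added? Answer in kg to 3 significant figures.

[OCl⁻]/[HOCl] = 10^(pH − pKa) = 10^(8.1 − 7.53) = 3.715; fraction as HOCl = 1/(1 + 3.715) = 0.2121.
Free chlorine required for 0.61 ppm HOCl: 0.61 / 0.2121 = 2.876 ppm.
FC to add: 2.876 − 0.4 = 2.476 mg/L as Cl₂.
Cl₂ equivalent: 2.476 mg/L × 584,000 L = 1446 g.
Product at 62.0% available Cl: 1446 / 0.62 = 2333 g.

2.33 kg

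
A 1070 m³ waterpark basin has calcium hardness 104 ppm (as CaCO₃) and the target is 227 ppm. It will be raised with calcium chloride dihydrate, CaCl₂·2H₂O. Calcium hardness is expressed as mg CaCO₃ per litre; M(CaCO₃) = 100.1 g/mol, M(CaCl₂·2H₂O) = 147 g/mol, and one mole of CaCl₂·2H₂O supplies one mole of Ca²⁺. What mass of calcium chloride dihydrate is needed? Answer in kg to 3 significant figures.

Volume: 1070 m³ = 1,070,000 L.
Hardness to add: (227 − 104) = 123 mg/L as CaCO₃ × 1,070,000 L = 131,600 g as CaCO₃.
Moles of Ca²⁺ (1 mol Ca²⁺ ≡ 1 mol CaCO₃): 131,600 / 100.1 g/mol = 1315 mol.
Mass of CaCl₂·2H₂O: 1315 × 147 = 193,300 g.

193 kg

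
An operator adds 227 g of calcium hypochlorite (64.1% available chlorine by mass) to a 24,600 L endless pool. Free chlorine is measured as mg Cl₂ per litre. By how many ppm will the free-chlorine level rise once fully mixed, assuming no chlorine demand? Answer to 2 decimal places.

Available chlorine delivered: 227 g × 0.641 = 145.5 g as Cl₂.
Concentration rise: 145.5 g / 24,600 L = 5.915 mg/L = 5.91 ppm.

5.91 ppm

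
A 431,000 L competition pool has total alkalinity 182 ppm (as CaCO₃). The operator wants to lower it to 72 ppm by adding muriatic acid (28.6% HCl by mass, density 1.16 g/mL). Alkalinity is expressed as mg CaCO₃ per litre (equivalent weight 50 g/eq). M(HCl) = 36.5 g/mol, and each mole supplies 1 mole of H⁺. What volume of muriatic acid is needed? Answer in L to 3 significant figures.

Alkalinity to neutralize: (182 − 72) = 110 mg/L as CaCO₃ × 431,000 L = 47,410 g as CaCO₃.
Equivalents of H⁺ required: 47,410 ÷ 50 g/eq = 948.2 eq = 948.2 mol HCl.
Mass of HCl: 948.2 × 36.5 = 34,610 g.
Mass of 28.6% solution: 34,610 / 0.286 = 121,000 g.
Volume: 121,000 g ÷ 1.16 g/mL = 104,300 mL.

104 L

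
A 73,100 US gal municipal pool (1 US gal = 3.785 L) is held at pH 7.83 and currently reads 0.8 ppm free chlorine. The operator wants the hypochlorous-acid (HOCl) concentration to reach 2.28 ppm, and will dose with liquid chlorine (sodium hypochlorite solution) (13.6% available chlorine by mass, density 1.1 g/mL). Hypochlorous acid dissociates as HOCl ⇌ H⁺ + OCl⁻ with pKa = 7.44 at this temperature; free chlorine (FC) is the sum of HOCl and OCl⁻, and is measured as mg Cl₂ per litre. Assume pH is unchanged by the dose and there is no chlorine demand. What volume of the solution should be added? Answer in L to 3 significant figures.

Volume: 73,100 US gal × 3.785 L/gal = 276,684 L.
[OCl⁻]/[HOCl] = 10^(pH − pKa) = 10^(7.83 − 7.44) = 2.455; fraction as HOCl = 1/(1 + 2.455) = 0.2895.
Free chlorine required for 2.28 ppm HOCl: 2.28 / 0.2895 = 7.877 ppm.
FC to add: 7.877 − 0.8 = 7.077 mg/L as Cl₂.
Cl₂ equivalent: 7.077 mg/L × 276,684 L = 1958 g.
Product at 13.6% available Cl: 1958 / 0.136 = 14,400 g.
Volume: 14,400 g ÷ 1.1 g/mL = 13,090 mL.

13.1 L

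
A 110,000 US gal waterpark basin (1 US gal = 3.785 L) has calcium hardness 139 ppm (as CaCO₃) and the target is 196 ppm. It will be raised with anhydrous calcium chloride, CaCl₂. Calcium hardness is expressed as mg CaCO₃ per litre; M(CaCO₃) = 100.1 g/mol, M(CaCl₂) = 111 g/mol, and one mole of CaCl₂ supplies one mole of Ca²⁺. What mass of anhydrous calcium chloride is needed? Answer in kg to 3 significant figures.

26.3 kg

Volume: 110,000 US gal × 3.785 L/gal = 416,350 L.
Hardness to add: (196 − 139) = 57 mg/L as CaCO₃ × 416,350 L = 23,730 g as CaCO₃.
Moles of Ca²⁺ (1 mol Ca²⁺ ≡ 1 mol CaCO₃): 23,730 / 100.1 g/mol = 237.1 mol.
Mass of CaCl₂: 237.1 × 111 = 26,320 g.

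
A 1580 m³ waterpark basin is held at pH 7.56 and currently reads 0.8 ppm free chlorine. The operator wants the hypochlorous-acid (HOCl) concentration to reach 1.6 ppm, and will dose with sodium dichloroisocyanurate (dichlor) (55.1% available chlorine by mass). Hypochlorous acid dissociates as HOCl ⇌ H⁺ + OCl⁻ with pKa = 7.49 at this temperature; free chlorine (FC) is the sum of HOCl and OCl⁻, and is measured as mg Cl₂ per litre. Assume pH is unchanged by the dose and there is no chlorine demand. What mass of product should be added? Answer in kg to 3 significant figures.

7.68 kg

Volume: 1580 m³ = 1,580,000 L.
[OCl⁻]/[HOCl] = 10^(pH − pKa) = 10^(7.56 − 7.49) = 1.175; fraction as HOCl = 1/(1 + 1.175) = 0.4598.
Free chlorine required for 1.6 ppm HOCl: 1.6 / 0.4598 = 3.48 ppm.
FC to add: 3.48 − 0.8 = 2.68 mg/L as Cl₂.
Cl₂ equivalent: 2.68 mg/L × 1,580,000 L = 4234 g.
Product at 55.1% available Cl: 4234 / 0.551 = 7684 g.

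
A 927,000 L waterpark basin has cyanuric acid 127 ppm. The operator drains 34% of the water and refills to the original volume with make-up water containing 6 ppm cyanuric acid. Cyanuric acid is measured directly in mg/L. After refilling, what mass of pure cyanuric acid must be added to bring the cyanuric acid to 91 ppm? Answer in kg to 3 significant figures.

4.76 kg

After draining 34% and refilling: 127 × 0.66 + 6 × 0.34 = 85.86 ppm.
Deficit to target: 91 − 85.86 = 5.14 mg/L.
Mass: 5.14 mg/L × 927,000 L = 4765 g cyanuric acid.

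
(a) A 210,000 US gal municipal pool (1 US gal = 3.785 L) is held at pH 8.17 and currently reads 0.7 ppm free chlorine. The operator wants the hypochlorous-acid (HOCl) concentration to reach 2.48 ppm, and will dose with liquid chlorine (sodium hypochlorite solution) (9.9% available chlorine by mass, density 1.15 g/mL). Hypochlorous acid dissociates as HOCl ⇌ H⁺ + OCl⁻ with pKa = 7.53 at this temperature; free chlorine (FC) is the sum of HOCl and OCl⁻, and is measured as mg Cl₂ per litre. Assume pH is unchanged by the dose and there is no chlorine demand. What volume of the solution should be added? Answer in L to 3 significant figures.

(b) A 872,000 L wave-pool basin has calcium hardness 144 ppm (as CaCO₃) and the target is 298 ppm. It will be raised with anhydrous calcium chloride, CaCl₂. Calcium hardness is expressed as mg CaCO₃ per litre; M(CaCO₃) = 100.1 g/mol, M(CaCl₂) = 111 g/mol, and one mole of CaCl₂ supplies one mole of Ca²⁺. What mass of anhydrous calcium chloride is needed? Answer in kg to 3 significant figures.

(a) Volume: 210,000 US gal × 3.785 L/gal = 794,850 L.
(a) [OCl⁻]/[HOCl] = 10^(pH − pKa) = 10^(8.17 − 7.53) = 4.365; fraction as HOCl = 1/(1 + 4.365) = 0.1864.
(a) Free chlorine required for 2.48 ppm HOCl: 2.48 / 0.1864 = 13.31 ppm.
(a) FC to add: 13.31 − 0.7 = 12.61 mg/L as Cl₂.
(a) Cl₂ equivalent: 12.61 mg/L × 794,850 L = 10,020 g.
(a) Product at 9.9% available Cl: 10,020 / 0.099 = 101,200 g.
(a) Volume: 101,200 g ÷ 1.15 g/mL = 88,010 mL.

(b) Hardness to add: (298 − 144) = 154 mg/L as CaCO₃ × 872,000 L = 134,300 g as CaCO₃.
(b) Moles of Ca²⁺ (1 mol Ca²⁺ ≡ 1 mol CaCO₃): 134,300 / 100.1 g/mol = 1342 mol.
(b) Mass of CaCl₂: 1342 × 111 = 148,900 g.

(a) 88.0 L; (b) 149 kg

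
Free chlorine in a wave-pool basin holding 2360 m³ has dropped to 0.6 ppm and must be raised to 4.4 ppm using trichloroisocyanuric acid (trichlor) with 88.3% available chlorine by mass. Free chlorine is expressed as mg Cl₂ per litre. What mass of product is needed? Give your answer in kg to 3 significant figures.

10.2 kg

Volume: 2360 m³ = 2,360,000 L.
Chlorine deficit: 4.4 − 0.6 = 3.8 ppm = 3.8 mg/L as Cl₂.
Cl₂ equivalent needed: 3.8 mg/L × 2,360,000 L = 8,968,000 mg = 8968 g.
Product at 88.3% available chlorine: 8968 / 0.883 = 10,160 g.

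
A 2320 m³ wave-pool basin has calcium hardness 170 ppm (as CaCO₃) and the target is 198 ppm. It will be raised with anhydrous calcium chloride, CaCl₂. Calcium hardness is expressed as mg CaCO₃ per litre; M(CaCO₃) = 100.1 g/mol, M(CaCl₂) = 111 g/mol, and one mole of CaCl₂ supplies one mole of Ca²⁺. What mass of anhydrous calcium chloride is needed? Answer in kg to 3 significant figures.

72.0 kg

Volume: 2320 m³ = 2,320,000 L.
Hardness to add: (198 − 170) = 28 mg/L as CaCO₃ × 2,320,000 L = 64,960 g as CaCO₃.
Moles of Ca²⁺ (1 mol Ca²⁺ ≡ 1 mol CaCO₃): 64,960 / 100.1 g/mol = 649 mol.
Mass of CaCl₂: 649 × 111 = 72,030 g.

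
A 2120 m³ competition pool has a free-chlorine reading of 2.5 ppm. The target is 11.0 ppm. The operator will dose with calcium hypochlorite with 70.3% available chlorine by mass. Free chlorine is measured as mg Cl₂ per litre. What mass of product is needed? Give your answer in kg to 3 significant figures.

25.6 kg

Volume: 2120 m³ = 2,120,000 L.
Chlorine deficit: 11.0 − 2.5 = 8.5 ppm = 8.5 mg/L as Cl₂.
Cl₂ equivalent needed: 8.5 mg/L × 2,120,000 L = 18,020,000 mg = 18,020 g.
Product at 70.3% available chlorine: 18,020 / 0.703 = 25,630 g.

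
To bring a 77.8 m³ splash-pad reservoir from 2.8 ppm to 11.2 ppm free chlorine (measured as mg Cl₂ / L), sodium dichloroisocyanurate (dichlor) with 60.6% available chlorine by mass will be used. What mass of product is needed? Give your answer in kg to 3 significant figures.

Volume: 77.8 m³ = 77,800 L.
Chlorine deficit: 11.2 − 2.8 = 8.4 ppm = 8.4 mg/L as Cl₂.
Cl₂ equivalent needed: 8.4 mg/L × 77,800 L = 653,500 mg = 653.5 g.
Product at 60.6% available chlorine: 653.5 / 0.606 = 1078 g.

1.08 kg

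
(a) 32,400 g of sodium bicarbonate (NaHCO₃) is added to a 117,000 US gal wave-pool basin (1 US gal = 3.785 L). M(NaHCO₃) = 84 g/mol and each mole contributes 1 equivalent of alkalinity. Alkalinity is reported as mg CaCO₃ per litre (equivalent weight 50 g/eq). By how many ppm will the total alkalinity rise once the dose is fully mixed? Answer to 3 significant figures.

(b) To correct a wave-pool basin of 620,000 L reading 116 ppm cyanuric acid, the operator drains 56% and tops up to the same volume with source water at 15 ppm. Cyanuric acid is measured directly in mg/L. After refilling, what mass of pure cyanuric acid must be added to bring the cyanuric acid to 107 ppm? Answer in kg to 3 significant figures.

(a) 43.5 ppm; (b) 29.5 kg

(a) Volume: 117,000 US gal × 3.785 L/gal = 442,845 L.
(a) Moles of NaHCO₃: 32,400 g ÷ 84 g/mol = 385.7 mol → 385.7 eq of alkalinity.
(a) As CaCO₃: 385.7 eq × 50 g/eq = 19,290 g.
(a) Rise: 19,290 g / 442,845 L × 1000 = 43.55 mg/L.

(b) After draining 56% and refilling: 116 × 0.44 + 15 × 0.56 = 59.44 ppm.
(b) Deficit to target: 107 − 59.44 = 47.56 mg/L.
(b) Mass: 47.56 mg/L × 620,000 L = 29,490 g cyanuric acid.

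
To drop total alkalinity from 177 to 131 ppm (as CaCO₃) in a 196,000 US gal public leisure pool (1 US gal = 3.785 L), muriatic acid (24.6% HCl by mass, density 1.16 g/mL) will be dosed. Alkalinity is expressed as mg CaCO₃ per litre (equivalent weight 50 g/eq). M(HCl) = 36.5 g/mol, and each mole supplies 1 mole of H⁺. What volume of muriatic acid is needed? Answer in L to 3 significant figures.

87.3 L

Volume: 196,000 US gal × 3.785 L/gal = 741,860 L.
Alkalinity to neutralize: (177 − 131) = 46 mg/L as CaCO₃ × 741,860 L = 34,130 g as CaCO₃.
Equivalents of H⁺ required: 34,130 ÷ 50 g/eq = 682.5 eq = 682.5 mol HCl.
Mass of HCl: 682.5 × 36.5 = 24,910 g.
Mass of 24.6% solution: 24,910 / 0.246 = 101,300 g.
Volume: 101,300 g ÷ 1.16 g/mL = 87,300 mL.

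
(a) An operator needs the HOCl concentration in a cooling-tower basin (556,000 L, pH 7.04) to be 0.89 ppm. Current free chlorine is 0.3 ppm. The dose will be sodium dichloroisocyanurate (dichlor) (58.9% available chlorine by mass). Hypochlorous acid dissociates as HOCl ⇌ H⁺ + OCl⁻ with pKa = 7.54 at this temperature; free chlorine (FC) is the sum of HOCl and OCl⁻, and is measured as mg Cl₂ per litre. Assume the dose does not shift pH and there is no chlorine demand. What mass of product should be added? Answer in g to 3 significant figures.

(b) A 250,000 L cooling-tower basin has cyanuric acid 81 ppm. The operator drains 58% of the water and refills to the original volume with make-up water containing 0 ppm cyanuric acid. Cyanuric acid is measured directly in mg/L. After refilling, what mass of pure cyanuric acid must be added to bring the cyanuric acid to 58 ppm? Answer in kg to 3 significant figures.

(a) 823 g; (b) 5.99 kg

(a) [OCl⁻]/[HOCl] = 10^(pH − pKa) = 10^(7.04 − 7.54) = 0.3162; fraction as HOCl = 1/(1 + 0.3162) = 0.7597.
(a) Free chlorine required for 0.89 ppm HOCl: 0.89 / 0.7597 = 1.171 ppm.
(a) FC to add: 1.171 − 0.3 = 0.8714 mg/L as Cl₂.
(a) Cl₂ equivalent: 0.8714 mg/L × 556,000 L = 484.5 g.
(a) Product at 58.9% available Cl: 484.5 / 0.589 = 822.6 g.

(b) After draining 58% and refilling: 81 × 0.42 + 0 × 0.58 = 34.02 ppm.
(b) Deficit to target: 58 − 34.02 = 23.98 mg/L.
(b) Mass: 23.98 mg/L × 250,000 L = 5995 g cyanuric acid.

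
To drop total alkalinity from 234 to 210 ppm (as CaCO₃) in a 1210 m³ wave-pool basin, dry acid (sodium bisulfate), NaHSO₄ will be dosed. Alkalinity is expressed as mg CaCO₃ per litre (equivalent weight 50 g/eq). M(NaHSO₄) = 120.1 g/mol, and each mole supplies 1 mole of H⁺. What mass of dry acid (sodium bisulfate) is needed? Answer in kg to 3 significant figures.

Volume: 1210 m³ = 1,210,000 L.
Alkalinity to neutralize: (234 − 210) = 24 mg/L as CaCO₃ × 1,210,000 L = 29,040 g as CaCO₃.
Equivalents of H⁺ required: 29,040 ÷ 50 g/eq = 580.8 eq = 580.8 mol NaHSO₄.
Mass of NaHSO₄: 580.8 × 120.1 = 69,750 g.

69.8 kg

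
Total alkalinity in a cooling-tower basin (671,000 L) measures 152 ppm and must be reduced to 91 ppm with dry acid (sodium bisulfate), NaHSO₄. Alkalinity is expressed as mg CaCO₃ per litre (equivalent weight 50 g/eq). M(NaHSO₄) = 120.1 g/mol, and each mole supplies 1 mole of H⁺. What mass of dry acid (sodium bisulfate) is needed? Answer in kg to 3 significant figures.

98.3 kg

Alkalinity to neutralize: (152 − 91) = 61 mg/L as CaCO₃ × 671,000 L = 40,930 g as CaCO₃.
Equivalents of H⁺ required: 40,930 ÷ 50 g/eq = 818.6 eq = 818.6 mol NaHSO₄.
Mass of NaHSO₄: 818.6 × 120.1 = 98,320 g.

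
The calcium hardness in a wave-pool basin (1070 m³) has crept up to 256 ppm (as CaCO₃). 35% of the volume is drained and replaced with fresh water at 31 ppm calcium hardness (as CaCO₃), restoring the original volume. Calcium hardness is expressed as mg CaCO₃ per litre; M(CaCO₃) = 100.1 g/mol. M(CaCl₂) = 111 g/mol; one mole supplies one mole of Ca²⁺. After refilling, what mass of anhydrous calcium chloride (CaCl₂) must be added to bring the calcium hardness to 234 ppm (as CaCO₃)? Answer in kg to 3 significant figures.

Volume: 1070 m³ = 1,070,000 L.
After draining 35% and refilling: 256 × 0.65 + 31 × 0.35 = 177.25 ppm.
Deficit to target: 234 − 177.25 = 56.75 mg/L.
As CaCO₃: 56.75 mg/L × 1,070,000 L = 60,720 g; ÷ 100.1 = 606.6 mol Ca²⁺.
Mass: 606.6 × 111 = 67,330 g.

67.3 kg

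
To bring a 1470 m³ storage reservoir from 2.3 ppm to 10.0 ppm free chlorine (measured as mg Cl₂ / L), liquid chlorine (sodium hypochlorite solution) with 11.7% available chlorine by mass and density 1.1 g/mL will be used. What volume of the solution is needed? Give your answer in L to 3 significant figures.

Volume: 1470 m³ = 1,470,000 L.
Chlorine deficit: 10.0 − 2.3 = 7.7 ppm = 7.7 mg/L as Cl₂.
Cl₂ equivalent needed: 7.7 mg/L × 1,470,000 L = 11,320,000 mg = 11,320 g.
Product at 11.7% available chlorine: 11,320 / 0.117 = 96,740 g.
Volume at density 1.1 g/mL: 96,740 g ÷ 1.1 g/mL = 87,950 mL.

87.9 L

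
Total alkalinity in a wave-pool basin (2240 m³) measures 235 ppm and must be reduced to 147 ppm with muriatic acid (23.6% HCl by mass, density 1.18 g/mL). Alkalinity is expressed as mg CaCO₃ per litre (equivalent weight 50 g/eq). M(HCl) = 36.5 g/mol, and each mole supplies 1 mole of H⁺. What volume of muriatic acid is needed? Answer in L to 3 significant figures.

Volume: 2240 m³ = 2,240,000 L.
Alkalinity to neutralize: (235 − 147) = 88 mg/L as CaCO₃ × 2,240,000 L = 197,100 g as CaCO₃.
Equivalents of H⁺ required: 197,100 ÷ 50 g/eq = 3942 eq = 3942 mol HCl.
Mass of HCl: 3942 × 36.5 = 143,900 g.
Mass of 23.6% solution: 143,900 / 0.236 = 609,700 g.
Volume: 609,700 g ÷ 1.18 g/mL = 516,700 mL.

517 L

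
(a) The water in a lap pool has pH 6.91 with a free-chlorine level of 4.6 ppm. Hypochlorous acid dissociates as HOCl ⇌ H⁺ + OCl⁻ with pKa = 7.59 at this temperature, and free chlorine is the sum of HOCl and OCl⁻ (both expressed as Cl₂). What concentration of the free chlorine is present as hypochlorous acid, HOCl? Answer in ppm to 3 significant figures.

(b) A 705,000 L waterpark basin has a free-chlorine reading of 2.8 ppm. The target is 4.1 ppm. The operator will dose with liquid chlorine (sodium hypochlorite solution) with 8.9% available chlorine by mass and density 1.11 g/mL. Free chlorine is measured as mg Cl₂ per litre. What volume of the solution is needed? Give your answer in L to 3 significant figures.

(a) 3.81 ppm; (b) 9.28 L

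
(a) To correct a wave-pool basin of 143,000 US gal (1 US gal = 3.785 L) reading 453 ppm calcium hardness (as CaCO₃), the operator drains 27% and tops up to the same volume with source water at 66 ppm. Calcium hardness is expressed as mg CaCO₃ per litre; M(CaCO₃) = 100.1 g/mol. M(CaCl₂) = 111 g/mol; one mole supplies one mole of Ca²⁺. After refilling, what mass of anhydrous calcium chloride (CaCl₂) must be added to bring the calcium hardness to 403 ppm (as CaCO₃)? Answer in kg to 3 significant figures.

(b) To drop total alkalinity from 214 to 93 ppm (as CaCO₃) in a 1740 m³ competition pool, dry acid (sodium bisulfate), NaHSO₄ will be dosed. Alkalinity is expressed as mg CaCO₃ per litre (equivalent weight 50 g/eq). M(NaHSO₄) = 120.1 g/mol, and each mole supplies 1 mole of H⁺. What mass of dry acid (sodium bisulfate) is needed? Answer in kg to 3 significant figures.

(a) Volume: 143,000 US gal × 3.785 L/gal = 541,255 L.
(a) After draining 27% and refilling: 453 × 0.73 + 66 × 0.27 = 348.51 ppm.
(a) Deficit to target: 403 − 348.51 = 54.49 mg/L.
(a) As CaCO₃: 54.49 mg/L × 541,255 L = 29,490 g; ÷ 100.1 = 294.6 mol Ca²⁺.
(a) Mass: 294.6 × 111 = 32,700 g.

(b) Volume: 1740 m³ = 1,740,000 L.
(b) Alkalinity to neutralize: (214 − 93) = 121 mg/L as CaCO₃ × 1,740,000 L = 210,500 g as CaCO₃.
(b) Equivalents of H⁺ required: 210,500 ÷ 50 g/eq = 4211 eq = 4211 mol NaHSO₄.
(b) Mass of NaHSO₄: 4211 × 120.1 = 505,700 g.

(a) 32.7 kg; (b) 506 kg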